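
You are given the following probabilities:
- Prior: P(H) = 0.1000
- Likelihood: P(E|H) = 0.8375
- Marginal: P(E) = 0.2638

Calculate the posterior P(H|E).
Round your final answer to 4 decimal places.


Using Bayes' theorem:

P(H|E) = P(E|H) × P(H) / P(E)
       = 0.8375 × 0.1000 / 0.2638
       = 0.08375000 / 0.2638
       = 0.3175

The evidence strengthens our belief in H.
Prior: 0.1000 → Posterior: 0.3175


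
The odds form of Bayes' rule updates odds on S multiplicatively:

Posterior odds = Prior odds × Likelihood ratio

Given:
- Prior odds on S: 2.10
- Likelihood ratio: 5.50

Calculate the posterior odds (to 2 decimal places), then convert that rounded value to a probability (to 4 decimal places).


Step 1: Calculate posterior odds
Posterior odds = Prior odds × LR
               = 2.10 × 5.50
               = 11.55

Step 2: Convert to probability
P(S|E) = Posterior odds / (1 + Posterior odds)
       = 11.55 / (1 + 11.55)
       = 11.55 / 12.55
       = 0.9203

The evidence increased P(S) from 0.6774 to 0.9203.


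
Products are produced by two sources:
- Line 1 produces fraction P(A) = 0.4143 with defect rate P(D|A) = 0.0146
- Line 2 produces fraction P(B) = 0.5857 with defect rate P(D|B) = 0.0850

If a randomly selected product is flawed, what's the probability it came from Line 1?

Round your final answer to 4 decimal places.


Let A = from Line 1, D = flawed

Given:
- P(A) = 0.4143, P(B) = 0.5857
- P(D|A) = 0.0146, P(D|B) = 0.0850

Step 1: Find P(D)
P(D) = P(D|A)P(A) + P(D|B)P(B)
     = 0.0146 × 0.4143 + 0.0850 × 0.5857
     = 0.00604878 + 0.04978450
     = 0.05583328

Step 2: Apply Bayes' theorem
P(A|D) = P(D|A)P(A) / P(D)
       = 0.00604878 / 0.05583328
       = 0.1083


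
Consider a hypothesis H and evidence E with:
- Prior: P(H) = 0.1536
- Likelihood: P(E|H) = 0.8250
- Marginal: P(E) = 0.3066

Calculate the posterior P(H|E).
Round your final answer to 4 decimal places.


Using Bayes' theorem:

P(H|E) = P(E|H) × P(H) / P(E)
       = 0.8250 × 0.1536 / 0.3066
       = 0.12672000 / 0.3066
       = 0.4133

The evidence strengthens our belief in H.
Prior: 0.1536 → Posterior: 0.4133


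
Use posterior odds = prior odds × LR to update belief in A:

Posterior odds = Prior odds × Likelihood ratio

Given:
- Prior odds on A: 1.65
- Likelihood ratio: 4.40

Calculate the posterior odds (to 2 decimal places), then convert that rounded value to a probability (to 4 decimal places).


Step 1: Calculate posterior odds
Posterior odds = Prior odds × LR
               = 1.65 × 4.40
               = 7.26

Step 2: Convert to probability
P(A|E) = Posterior odds / (1 + Posterior odds)
       = 7.26 / (1 + 7.26)
       = 7.26 / 8.26
       = 0.8789

The evidence increased P(A) from 0.6226 to 0.8789.


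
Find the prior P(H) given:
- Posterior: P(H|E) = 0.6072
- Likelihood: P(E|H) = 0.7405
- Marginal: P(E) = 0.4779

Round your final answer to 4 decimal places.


From Bayes' theorem: P(H|E) = P(E|H) × P(H) / P(E)

Rearranging for P(H):
P(H) = P(H|E) × P(E) / P(E|H)
     = 0.6072 × 0.4779 / 0.7405
     = 0.29018088 / 0.7405
     = 0.3919


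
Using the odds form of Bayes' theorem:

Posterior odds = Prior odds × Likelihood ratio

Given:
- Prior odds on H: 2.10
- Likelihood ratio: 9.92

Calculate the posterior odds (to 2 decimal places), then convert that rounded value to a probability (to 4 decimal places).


Step 1: Calculate posterior odds
Posterior odds = Prior odds × LR
               = 2.10 × 9.92
               = 20.83

Step 2: Convert to probability
P(H|E) = Posterior odds / (1 + Posterior odds)
       = 20.83 / (1 + 20.83)
       = 20.83 / 21.83
       = 0.9542

The evidence increased P(H) from 0.6774 to 0.9542.


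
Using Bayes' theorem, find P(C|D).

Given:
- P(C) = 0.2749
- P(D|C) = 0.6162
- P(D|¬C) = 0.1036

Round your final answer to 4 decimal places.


Bayes' theorem: P(C|D) = P(D|C) × P(C) / P(D)

Step 1: Calculate P(D) using law of total probability
P(D) = P(D|C)P(C) + P(D|¬C)P(¬C)
     = 0.6162 × 0.2749 + 0.1036 × 0.7251
     = 0.16939338 + 0.07512036
     = 0.24451374

Step 2: Apply Bayes' theorem
P(C|D) = P(D|C) × P(C) / P(D)
       = 0.16939338 / 0.24451374
       = 0.6928


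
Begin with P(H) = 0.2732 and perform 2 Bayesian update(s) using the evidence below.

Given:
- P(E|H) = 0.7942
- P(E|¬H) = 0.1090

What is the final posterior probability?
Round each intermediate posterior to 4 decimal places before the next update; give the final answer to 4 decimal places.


Sequential Bayesian updating:

Initial prior: P(H) = 0.2732

Update 1:
  P(E) = 0.7942 × 0.2732 + 0.1090 × 0.7268 = 0.21697544 + 0.07922120 = 0.29619664
  P(H|E) = 0.21697544 / 0.29619664 = 0.7325

Update 2:
  P(E) = 0.7942 × 0.7325 + 0.1090 × 0.2675 = 0.58175150 + 0.02915750 = 0.61090900
  P(H|E) = 0.58175150 / 0.61090900 = 0.9523

Final posterior: 0.9523


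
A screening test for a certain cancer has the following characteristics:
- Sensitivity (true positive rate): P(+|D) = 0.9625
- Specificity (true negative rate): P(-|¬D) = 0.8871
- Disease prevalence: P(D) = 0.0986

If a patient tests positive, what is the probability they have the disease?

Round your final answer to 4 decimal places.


Let D = has disease, + = positive test

Given:
- P(D) = 0.0986 (prevalence)
- P(+|D) = 0.9625 (sensitivity)
- P(-|¬D) = 0.8871 (specificity)
- P(+|¬D) = 0.1129 (false positive rate = 1 - specificity)

Step 1: Find P(+)
P(+) = P(+|D)P(D) + P(+|¬D)P(¬D)
     = 0.9625 × 0.0986 + 0.1129 × 0.9014
     = 0.09490250 + 0.10176806
     = 0.19667056

Step 2: Apply Bayes' theorem for P(D|+)
P(D|+) = P(+|D)P(D) / P(+)
       = 0.09490250 / 0.19667056
       = 0.4825


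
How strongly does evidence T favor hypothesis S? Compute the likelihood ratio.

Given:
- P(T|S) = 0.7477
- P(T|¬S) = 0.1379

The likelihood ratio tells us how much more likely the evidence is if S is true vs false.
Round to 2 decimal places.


Likelihood Ratio (LR) = P(T|S) / P(T|¬S)

LR = 0.7477 / 0.1379
   = 5.42

The evidence is 5.42 times more likely if S is true than if S is false.
LR > 1, so observing T raises the odds in favor of S.


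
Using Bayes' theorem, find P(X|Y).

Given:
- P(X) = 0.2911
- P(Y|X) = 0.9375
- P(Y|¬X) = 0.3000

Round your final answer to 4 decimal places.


Bayes' theorem: P(X|Y) = P(Y|X) × P(X) / P(Y)

Step 1: Calculate P(Y) using law of total probability
P(Y) = P(Y|X)P(X) + P(Y|¬X)P(¬X)
     = 0.9375 × 0.2911 + 0.3000 × 0.7089
     = 0.27290625 + 0.21267000
     = 0.48557625

Step 2: Apply Bayes' theorem
P(X|Y) = P(Y|X) × P(X) / P(Y)
       = 0.27290625 / 0.48557625
       = 0.5620


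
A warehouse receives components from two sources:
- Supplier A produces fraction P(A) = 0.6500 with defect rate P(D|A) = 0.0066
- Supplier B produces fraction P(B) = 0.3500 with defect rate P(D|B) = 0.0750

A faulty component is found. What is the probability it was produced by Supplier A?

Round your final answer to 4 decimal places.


Let A = from Supplier A, D = faulty

Given:
- P(A) = 0.6500, P(B) = 0.3500
- P(D|A) = 0.0066, P(D|B) = 0.0750

Step 1: Find P(D)
P(D) = P(D|A)P(A) + P(D|B)P(B)
     = 0.0066 × 0.6500 + 0.0750 × 0.3500
     = 0.00429000 + 0.02625000
     = 0.03054000

Step 2: Apply Bayes' theorem
P(A|D) = P(D|A)P(A) / P(D)
       = 0.00429000 / 0.03054000
       = 0.1405


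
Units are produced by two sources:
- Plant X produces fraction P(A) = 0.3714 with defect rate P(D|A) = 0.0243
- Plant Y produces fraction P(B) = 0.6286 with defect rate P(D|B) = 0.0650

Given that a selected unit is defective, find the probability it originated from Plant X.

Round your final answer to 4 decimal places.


Let A = from Plant X, D = defective

Given:
- P(A) = 0.3714, P(B) = 0.6286
- P(D|A) = 0.0243, P(D|B) = 0.0650

Step 1: Find P(D)
P(D) = P(D|A)P(A) + P(D|B)P(B)
     = 0.0243 × 0.3714 + 0.0650 × 0.6286
     = 0.00902502 + 0.04085900
     = 0.04988402

Step 2: Apply Bayes' theorem
P(A|D) = P(D|A)P(A) / P(D)
       = 0.00902502 / 0.04988402
       = 0.1809


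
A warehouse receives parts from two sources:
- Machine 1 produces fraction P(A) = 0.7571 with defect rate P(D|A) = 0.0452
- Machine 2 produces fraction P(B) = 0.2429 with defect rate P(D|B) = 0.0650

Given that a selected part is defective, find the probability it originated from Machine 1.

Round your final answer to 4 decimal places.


Let A = from Machine 1, D = defective

Given:
- P(A) = 0.7571, P(B) = 0.2429
- P(D|A) = 0.0452, P(D|B) = 0.0650

Step 1: Find P(D)
P(D) = P(D|A)P(A) + P(D|B)P(B)
     = 0.0452 × 0.7571 + 0.0650 × 0.2429
     = 0.03422092 + 0.01578850
     = 0.05000942

Step 2: Apply Bayes' theorem
P(A|D) = P(D|A)P(A) / P(D)
       = 0.03422092 / 0.05000942
       = 0.6843


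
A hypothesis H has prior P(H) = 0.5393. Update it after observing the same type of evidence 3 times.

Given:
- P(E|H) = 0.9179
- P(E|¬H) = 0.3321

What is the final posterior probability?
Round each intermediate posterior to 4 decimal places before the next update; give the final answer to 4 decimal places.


Sequential Bayesian updating:

Initial prior: P(H) = 0.5393

Update 1:
  P(E) = 0.9179 × 0.5393 + 0.3321 × 0.4607 = 0.49502347 + 0.15299847 = 0.64802194
  P(H|E) = 0.49502347 / 0.64802194 = 0.7639

Update 2:
  P(E) = 0.9179 × 0.7639 + 0.3321 × 0.2361 = 0.70118381 + 0.07840881 = 0.77959262
  P(H|E) = 0.70118381 / 0.77959262 = 0.8994

Update 3:
  P(E) = 0.9179 × 0.8994 + 0.3321 × 0.1006 = 0.82555926 + 0.03340926 = 0.85896852
  P(H|E) = 0.82555926 / 0.85896852 = 0.9611

Final posterior: 0.9611


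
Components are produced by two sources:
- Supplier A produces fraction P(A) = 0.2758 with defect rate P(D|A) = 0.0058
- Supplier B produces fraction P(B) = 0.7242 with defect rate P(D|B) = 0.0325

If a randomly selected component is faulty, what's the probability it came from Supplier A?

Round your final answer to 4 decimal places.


Let A = from Supplier A, D = faulty

Given:
- P(A) = 0.2758, P(B) = 0.7242
- P(D|A) = 0.0058, P(D|B) = 0.0325

Step 1: Find P(D)
P(D) = P(D|A)P(A) + P(D|B)P(B)
     = 0.0058 × 0.2758 + 0.0325 × 0.7242
     = 0.00159964 + 0.02353650
     = 0.02513614

Step 2: Apply Bayes' theorem
P(A|D) = P(D|A)P(A) / P(D)
       = 0.00159964 / 0.02513614
       = 0.0636


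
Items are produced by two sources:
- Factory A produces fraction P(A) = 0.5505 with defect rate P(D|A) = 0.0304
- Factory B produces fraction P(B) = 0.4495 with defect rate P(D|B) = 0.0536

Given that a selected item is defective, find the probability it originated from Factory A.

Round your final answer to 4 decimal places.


Let A = from Factory A, D = defective

Given:
- P(A) = 0.5505, P(B) = 0.4495
- P(D|A) = 0.0304, P(D|B) = 0.0536

Step 1: Find P(D)
P(D) = P(D|A)P(A) + P(D|B)P(B)
     = 0.0304 × 0.5505 + 0.0536 × 0.4495
     = 0.01673520 + 0.02409320
     = 0.04082840

Step 2: Apply Bayes' theorem
P(A|D) = P(D|A)P(A) / P(D)
       = 0.01673520 / 0.04082840
       = 0.4099


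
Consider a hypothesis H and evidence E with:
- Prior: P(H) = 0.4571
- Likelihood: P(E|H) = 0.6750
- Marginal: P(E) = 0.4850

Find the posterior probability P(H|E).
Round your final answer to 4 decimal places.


Using Bayes' theorem:

P(H|E) = P(E|H) × P(H) / P(E)
       = 0.6750 × 0.4571 / 0.4850
       = 0.30854250 / 0.4850
       = 0.6362

The evidence strengthens our belief in H.
Prior: 0.4571 → Posterior: 0.6362


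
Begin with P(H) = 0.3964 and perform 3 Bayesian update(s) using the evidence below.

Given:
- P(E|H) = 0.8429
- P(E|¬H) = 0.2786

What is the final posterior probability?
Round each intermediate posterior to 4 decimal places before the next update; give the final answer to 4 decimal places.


Sequential Bayesian updating:

Initial prior: P(H) = 0.3964

Update 1:
  P(E) = 0.8429 × 0.3964 + 0.2786 × 0.6036 = 0.33412556 + 0.16816296 = 0.50228852
  P(H|E) = 0.33412556 / 0.50228852 = 0.6652

Update 2:
  P(E) = 0.8429 × 0.6652 + 0.2786 × 0.3348 = 0.56069708 + 0.09327528 = 0.65397236
  P(H|E) = 0.56069708 / 0.65397236 = 0.8574

Update 3:
  P(E) = 0.8429 × 0.8574 + 0.2786 × 0.1426 = 0.72270246 + 0.03972836 = 0.76243082
  P(H|E) = 0.72270246 / 0.76243082 = 0.9479

Final posterior: 0.9479


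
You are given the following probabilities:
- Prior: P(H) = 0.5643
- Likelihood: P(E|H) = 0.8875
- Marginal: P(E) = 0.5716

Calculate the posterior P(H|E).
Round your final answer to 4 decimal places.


Using Bayes' theorem:

P(H|E) = P(E|H) × P(H) / P(E)
       = 0.8875 × 0.5643 / 0.5716
       = 0.50081625 / 0.5716
       = 0.8762

The evidence strengthens our belief in H.
Prior: 0.5643 → Posterior: 0.8762


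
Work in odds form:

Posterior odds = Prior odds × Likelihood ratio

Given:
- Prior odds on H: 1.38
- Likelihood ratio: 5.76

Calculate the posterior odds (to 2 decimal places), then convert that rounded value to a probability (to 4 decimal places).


Step 1: Calculate posterior odds
Posterior odds = Prior odds × LR
               = 1.38 × 5.76
               = 7.95

Step 2: Convert to probability
P(H|E) = Posterior odds / (1 + Posterior odds)
       = 7.95 / (1 + 7.95)
       = 7.95 / 8.95
       = 0.8883

The evidence increased P(H) from 0.5798 to 0.8883.


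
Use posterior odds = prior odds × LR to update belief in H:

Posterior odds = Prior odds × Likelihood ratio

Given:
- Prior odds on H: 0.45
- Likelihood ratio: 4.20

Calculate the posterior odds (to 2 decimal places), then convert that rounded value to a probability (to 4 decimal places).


Step 1: Calculate posterior odds
Posterior odds = Prior odds × LR
               = 0.45 × 4.20
               = 1.89

Step 2: Convert to probability
P(H|E) = Posterior odds / (1 + Posterior odds)
       = 1.89 / (1 + 1.89)
       = 1.89 / 2.89
       = 0.6540

The evidence increased P(H) from 0.3103 to 0.6540.


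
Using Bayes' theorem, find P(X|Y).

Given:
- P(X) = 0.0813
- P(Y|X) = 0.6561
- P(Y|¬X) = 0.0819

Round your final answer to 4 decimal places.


Bayes' theorem: P(X|Y) = P(Y|X) × P(X) / P(Y)

Step 1: Calculate P(Y) using law of total probability
P(Y) = P(Y|X)P(X) + P(Y|¬X)P(¬X)
     = 0.6561 × 0.0813 + 0.0819 × 0.9187
     = 0.05334093 + 0.07524153
     = 0.12858246

Step 2: Apply Bayes' theorem
P(X|Y) = P(Y|X) × P(X) / P(Y)
       = 0.05334093 / 0.12858246
       = 0.4148


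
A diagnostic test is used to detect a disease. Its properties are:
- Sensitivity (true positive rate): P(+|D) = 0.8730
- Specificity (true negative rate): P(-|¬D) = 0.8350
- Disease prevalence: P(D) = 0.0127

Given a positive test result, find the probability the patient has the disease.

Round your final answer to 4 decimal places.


Let D = has disease, + = positive test

Given:
- P(D) = 0.0127 (prevalence)
- P(+|D) = 0.8730 (sensitivity)
- P(-|¬D) = 0.8350 (specificity)
- P(+|¬D) = 0.1650 (false positive rate = 1 - specificity)

Step 1: Find P(+)
P(+) = P(+|D)P(D) + P(+|¬D)P(¬D)
     = 0.8730 × 0.0127 + 0.1650 × 0.9873
     = 0.01108710 + 0.16290450
     = 0.17399160

Step 2: Apply Bayes' theorem for P(D|+)
P(D|+) = P(+|D)P(D) / P(+)
       = 0.01108710 / 0.17399160
       = 0.0637


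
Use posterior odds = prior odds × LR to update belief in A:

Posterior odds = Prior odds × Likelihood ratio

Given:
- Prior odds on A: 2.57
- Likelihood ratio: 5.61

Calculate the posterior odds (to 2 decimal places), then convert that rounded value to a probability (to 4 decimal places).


Step 1: Calculate posterior odds
Posterior odds = Prior odds × LR
               = 2.57 × 5.61
               = 14.42

Step 2: Convert to probability
P(A|E) = Posterior odds / (1 + Posterior odds)
       = 14.42 / (1 + 14.42)
       = 14.42 / 15.42
       = 0.9351

The evidence increased P(A) from 0.7199 to 0.9351.


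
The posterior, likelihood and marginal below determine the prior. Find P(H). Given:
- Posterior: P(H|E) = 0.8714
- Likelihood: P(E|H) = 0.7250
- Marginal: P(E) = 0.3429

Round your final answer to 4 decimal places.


From Bayes' theorem: P(H|E) = P(E|H) × P(H) / P(E)

Rearranging for P(H):
P(H) = P(H|E) × P(E) / P(E|H)
     = 0.8714 × 0.3429 / 0.7250
     = 0.29880306 / 0.7250
     = 0.4121


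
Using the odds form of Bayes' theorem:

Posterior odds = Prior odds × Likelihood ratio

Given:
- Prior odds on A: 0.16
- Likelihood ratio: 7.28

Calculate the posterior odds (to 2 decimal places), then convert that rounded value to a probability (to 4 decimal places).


Step 1: Calculate posterior odds
Posterior odds = Prior odds × LR
               = 0.16 × 7.28
               = 1.16

Step 2: Convert to probability
P(A|E) = Posterior odds / (1 + Posterior odds)
       = 1.16 / (1 + 1.16)
       = 1.16 / 2.16
       = 0.5370

The evidence increased P(A) from 0.1379 to 0.5370.


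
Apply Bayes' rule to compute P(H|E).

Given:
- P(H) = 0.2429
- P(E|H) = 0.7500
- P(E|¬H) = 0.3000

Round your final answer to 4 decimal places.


Bayes' theorem: P(H|E) = P(E|H) × P(H) / P(E)

Step 1: Calculate P(E) using law of total probability
P(E) = P(E|H)P(H) + P(E|¬H)P(¬H)
     = 0.7500 × 0.2429 + 0.3000 × 0.7571
     = 0.18217500 + 0.22713000
     = 0.40930500

Step 2: Apply Bayes' theorem
P(H|E) = P(E|H) × P(H) / P(E)
       = 0.18217500 / 0.40930500
       = 0.4451


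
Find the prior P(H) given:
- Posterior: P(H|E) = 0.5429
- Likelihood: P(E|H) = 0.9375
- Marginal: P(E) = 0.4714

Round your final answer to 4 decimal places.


From Bayes' theorem: P(H|E) = P(E|H) × P(H) / P(E)

Rearranging for P(H):
P(H) = P(H|E) × P(E) / P(E|H)
     = 0.5429 × 0.4714 / 0.9375
     = 0.25592306 / 0.9375
     = 0.2730


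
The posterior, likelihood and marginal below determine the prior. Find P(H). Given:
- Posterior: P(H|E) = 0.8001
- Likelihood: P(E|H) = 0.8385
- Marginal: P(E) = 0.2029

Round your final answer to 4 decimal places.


From Bayes' theorem: P(H|E) = P(E|H) × P(H) / P(E)

Rearranging for P(H):
P(H) = P(H|E) × P(E) / P(E|H)
     = 0.8001 × 0.2029 / 0.8385
     = 0.16234029 / 0.8385
     = 0.1936


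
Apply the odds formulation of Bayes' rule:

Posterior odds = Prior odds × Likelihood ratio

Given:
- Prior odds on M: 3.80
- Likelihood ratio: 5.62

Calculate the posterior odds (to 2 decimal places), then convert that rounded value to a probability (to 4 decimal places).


Step 1: Calculate posterior odds
Posterior odds = Prior odds × LR
               = 3.80 × 5.62
               = 21.36

Step 2: Convert to probability
P(M|E) = Posterior odds / (1 + Posterior odds)
       = 21.36 / (1 + 21.36)
       = 21.36 / 22.36
       = 0.9553

The evidence increased P(M) from 0.7917 to 0.9553.


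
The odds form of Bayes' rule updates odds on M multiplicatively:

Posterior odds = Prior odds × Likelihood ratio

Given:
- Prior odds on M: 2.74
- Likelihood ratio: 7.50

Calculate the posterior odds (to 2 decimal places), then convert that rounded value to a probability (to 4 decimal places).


Step 1: Calculate posterior odds
Posterior odds = Prior odds × LR
               = 2.74 × 7.50
               = 20.55

Step 2: Convert to probability
P(M|E) = Posterior odds / (1 + Posterior odds)
       = 20.55 / (1 + 20.55)
       = 20.55 / 21.55
       = 0.9536

The evidence increased P(M) from 0.7326 to 0.9536.


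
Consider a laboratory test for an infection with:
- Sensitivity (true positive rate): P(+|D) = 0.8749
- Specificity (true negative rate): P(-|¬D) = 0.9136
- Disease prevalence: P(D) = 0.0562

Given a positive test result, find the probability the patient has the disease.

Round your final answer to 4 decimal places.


Let D = has disease, + = positive test

Given:
- P(D) = 0.0562 (prevalence)
- P(+|D) = 0.8749 (sensitivity)
- P(-|¬D) = 0.9136 (specificity)
- P(+|¬D) = 0.0864 (false positive rate = 1 - specificity)

Step 1: Find P(+)
P(+) = P(+|D)P(D) + P(+|¬D)P(¬D)
     = 0.8749 × 0.0562 + 0.0864 × 0.9438
     = 0.04916938 + 0.08154432
     = 0.13071370

Step 2: Apply Bayes' theorem for P(D|+)
P(D|+) = P(+|D)P(D) / P(+)
       = 0.04916938 / 0.13071370
       = 0.3762


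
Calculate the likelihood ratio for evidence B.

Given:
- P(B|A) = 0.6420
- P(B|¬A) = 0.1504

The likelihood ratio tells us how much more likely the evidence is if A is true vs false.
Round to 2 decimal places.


Likelihood Ratio (LR) = P(B|A) / P(B|¬A)

LR = 0.6420 / 0.1504
   = 4.27

The evidence is 4.27 times more likely if A is true than if A is false.
Because LR exceeds 1, B is evidence for A.


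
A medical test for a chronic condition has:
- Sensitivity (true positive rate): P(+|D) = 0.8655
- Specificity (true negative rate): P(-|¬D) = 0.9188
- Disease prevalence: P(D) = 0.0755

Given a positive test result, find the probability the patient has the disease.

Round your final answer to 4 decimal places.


Let D = has disease, + = positive test

Given:
- P(D) = 0.0755 (prevalence)
- P(+|D) = 0.8655 (sensitivity)
- P(-|¬D) = 0.9188 (specificity)
- P(+|¬D) = 0.0812 (false positive rate = 1 - specificity)

Step 1: Find P(+)
P(+) = P(+|D)P(D) + P(+|¬D)P(¬D)
     = 0.8655 × 0.0755 + 0.0812 × 0.9245
     = 0.06534525 + 0.07506940
     = 0.14041465

Step 2: Apply Bayes' theorem for P(D|+)
P(D|+) = P(+|D)P(D) / P(+)
       = 0.06534525 / 0.14041465
       = 0.4654


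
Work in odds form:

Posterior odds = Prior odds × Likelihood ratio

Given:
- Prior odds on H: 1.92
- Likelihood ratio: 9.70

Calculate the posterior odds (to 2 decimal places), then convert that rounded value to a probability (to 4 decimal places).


Step 1: Calculate posterior odds
Posterior odds = Prior odds × LR
               = 1.92 × 9.70
               = 18.62

Step 2: Convert to probability
P(H|E) = Posterior odds / (1 + Posterior odds)
       = 18.62 / (1 + 18.62)
       = 18.62 / 19.62
       = 0.9490

The evidence increased P(H) from 0.6575 to 0.9490.


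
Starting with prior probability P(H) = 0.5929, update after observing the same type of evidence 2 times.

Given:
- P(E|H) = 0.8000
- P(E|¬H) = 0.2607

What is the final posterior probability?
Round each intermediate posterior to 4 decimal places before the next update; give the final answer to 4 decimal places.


Sequential Bayesian updating:

Initial prior: P(H) = 0.5929

Update 1:
  P(E) = 0.8000 × 0.5929 + 0.2607 × 0.4071 = 0.47432000 + 0.10613097 = 0.58045097
  P(H|E) = 0.47432000 / 0.58045097 = 0.8172

Update 2:
  P(E) = 0.8000 × 0.8172 + 0.2607 × 0.1828 = 0.65376000 + 0.04765596 = 0.70141596
  P(H|E) = 0.65376000 / 0.70141596 = 0.9321

Final posterior: 0.9321


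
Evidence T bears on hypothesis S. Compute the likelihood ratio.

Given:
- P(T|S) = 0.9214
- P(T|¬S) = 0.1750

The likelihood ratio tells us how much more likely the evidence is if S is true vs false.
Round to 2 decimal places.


Likelihood Ratio (LR) = P(T|S) / P(T|¬S)

LR = 0.9214 / 0.1750
   = 5.27

The evidence is 5.27 times more likely if S is true than if S is false.
LR > 1, so observing T raises the odds in favor of S.


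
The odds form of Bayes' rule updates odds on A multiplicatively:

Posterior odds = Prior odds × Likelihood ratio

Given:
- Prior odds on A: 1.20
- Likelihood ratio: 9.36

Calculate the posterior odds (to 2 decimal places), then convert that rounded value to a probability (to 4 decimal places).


Step 1: Calculate posterior odds
Posterior odds = Prior odds × LR
               = 1.20 × 9.36
               = 11.23

Step 2: Convert to probability
P(A|E) = Posterior odds / (1 + Posterior odds)
       = 11.23 / (1 + 11.23)
       = 11.23 / 12.23
       = 0.9182

The evidence increased P(A) from 0.5455 to 0.9182.


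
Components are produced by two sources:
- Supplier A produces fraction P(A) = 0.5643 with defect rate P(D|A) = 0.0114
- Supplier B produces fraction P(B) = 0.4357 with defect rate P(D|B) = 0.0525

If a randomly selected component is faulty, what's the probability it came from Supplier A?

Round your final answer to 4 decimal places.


Let A = from Supplier A, D = faulty

Given:
- P(A) = 0.5643, P(B) = 0.4357
- P(D|A) = 0.0114, P(D|B) = 0.0525

Step 1: Find P(D)
P(D) = P(D|A)P(A) + P(D|B)P(B)
     = 0.0114 × 0.5643 + 0.0525 × 0.4357
     = 0.00643302 + 0.02287425
     = 0.02930727

Step 2: Apply Bayes' theorem
P(A|D) = P(D|A)P(A) / P(D)
       = 0.00643302 / 0.02930727
       = 0.2195


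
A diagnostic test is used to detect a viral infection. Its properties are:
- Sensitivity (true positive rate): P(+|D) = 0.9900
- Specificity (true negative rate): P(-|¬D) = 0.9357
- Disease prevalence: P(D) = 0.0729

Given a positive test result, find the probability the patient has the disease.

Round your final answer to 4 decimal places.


Let D = has disease, + = positive test

Given:
- P(D) = 0.0729 (prevalence)
- P(+|D) = 0.9900 (sensitivity)
- P(-|¬D) = 0.9357 (specificity)
- P(+|¬D) = 0.0643 (false positive rate = 1 - specificity)

Step 1: Find P(+)
P(+) = P(+|D)P(D) + P(+|¬D)P(¬D)
     = 0.9900 × 0.0729 + 0.0643 × 0.9271
     = 0.07217100 + 0.05961253
     = 0.13178353

Step 2: Apply Bayes' theorem for P(D|+)
P(D|+) = P(+|D)P(D) / P(+)
       = 0.07217100 / 0.13178353
       = 0.5476


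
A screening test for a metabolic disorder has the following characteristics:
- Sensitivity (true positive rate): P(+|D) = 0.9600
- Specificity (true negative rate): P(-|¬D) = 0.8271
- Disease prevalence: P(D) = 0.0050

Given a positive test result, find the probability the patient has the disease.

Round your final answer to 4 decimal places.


Let D = has disease, + = positive test

Given:
- P(D) = 0.0050 (prevalence)
- P(+|D) = 0.9600 (sensitivity)
- P(-|¬D) = 0.8271 (specificity)
- P(+|¬D) = 0.1729 (false positive rate = 1 - specificity)

Step 1: Find P(+)
P(+) = P(+|D)P(D) + P(+|¬D)P(¬D)
     = 0.9600 × 0.0050 + 0.1729 × 0.9950
     = 0.00480000 + 0.17203550
     = 0.17683550

Step 2: Apply Bayes' theorem for P(D|+)
P(D|+) = P(+|D)P(D) / P(+)
       = 0.00480000 / 0.17683550
       = 0.0271


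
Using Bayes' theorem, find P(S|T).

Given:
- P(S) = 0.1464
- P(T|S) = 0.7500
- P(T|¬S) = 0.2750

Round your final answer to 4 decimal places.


Bayes' theorem: P(S|T) = P(T|S) × P(S) / P(T)

Step 1: Calculate P(T) using law of total probability
P(T) = P(T|S)P(S) + P(T|¬S)P(¬S)
     = 0.7500 × 0.1464 + 0.2750 × 0.8536
     = 0.10980000 + 0.23474000
     = 0.34454000

Step 2: Apply Bayes' theorem
P(S|T) = P(T|S) × P(S) / P(T)
       = 0.10980000 / 0.34454000
       = 0.3187


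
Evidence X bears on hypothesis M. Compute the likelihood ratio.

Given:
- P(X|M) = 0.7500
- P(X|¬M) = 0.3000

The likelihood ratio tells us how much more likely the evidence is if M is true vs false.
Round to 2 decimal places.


Likelihood Ratio (LR) = P(X|M) / P(X|¬M)

LR = 0.7500 / 0.3000
   = 2.50

The evidence is 2.50 times more likely if M is true than if M is false.
LR > 1, so observing X raises the odds in favor of M.


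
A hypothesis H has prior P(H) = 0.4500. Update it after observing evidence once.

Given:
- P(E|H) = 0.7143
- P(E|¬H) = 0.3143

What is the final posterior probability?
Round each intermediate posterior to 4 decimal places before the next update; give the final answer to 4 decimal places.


Sequential Bayesian updating:

Initial prior: P(H) = 0.4500

Update 1:
  P(E) = 0.7143 × 0.4500 + 0.3143 × 0.5500 = 0.32143500 + 0.17286500 = 0.49430000
  P(H|E) = 0.32143500 / 0.49430000 = 0.6503

Final posterior: 0.6503


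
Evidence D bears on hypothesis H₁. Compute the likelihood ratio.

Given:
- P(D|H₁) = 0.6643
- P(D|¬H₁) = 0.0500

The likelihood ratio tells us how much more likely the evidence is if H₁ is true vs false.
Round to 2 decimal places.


Likelihood Ratio (LR) = P(D|H₁) / P(D|¬H₁)

LR = 0.6643 / 0.0500
   = 13.29

The evidence is 13.29 times more likely if H₁ is true than if H₁ is false.
Since LR > 1, the evidence supports H₁ over ¬H₁.


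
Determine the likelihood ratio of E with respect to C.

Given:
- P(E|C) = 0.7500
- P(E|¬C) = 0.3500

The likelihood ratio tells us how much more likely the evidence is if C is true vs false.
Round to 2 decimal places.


Likelihood Ratio (LR) = P(E|C) / P(E|¬C)

LR = 0.7500 / 0.3500
   = 2.14

The evidence is 2.14 times more likely if C is true than if C is false.
LR > 1, so observing E raises the odds in favor of C.


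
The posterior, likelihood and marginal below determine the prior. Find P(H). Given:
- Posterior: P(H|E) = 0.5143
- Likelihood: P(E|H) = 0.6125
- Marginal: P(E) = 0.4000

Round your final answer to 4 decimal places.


From Bayes' theorem: P(H|E) = P(E|H) × P(H) / P(E)

Rearranging for P(H):
P(H) = P(H|E) × P(E) / P(E|H)
     = 0.5143 × 0.4000 / 0.6125
     = 0.20572000 / 0.6125
     = 0.3359


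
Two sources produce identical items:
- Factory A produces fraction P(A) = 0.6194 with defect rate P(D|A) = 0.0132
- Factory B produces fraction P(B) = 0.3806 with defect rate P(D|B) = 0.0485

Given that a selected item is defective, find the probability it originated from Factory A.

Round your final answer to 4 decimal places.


Let A = from Factory A, D = defective

Given:
- P(A) = 0.6194, P(B) = 0.3806
- P(D|A) = 0.0132, P(D|B) = 0.0485

Step 1: Find P(D)
P(D) = P(D|A)P(A) + P(D|B)P(B)
     = 0.0132 × 0.6194 + 0.0485 × 0.3806
     = 0.00817608 + 0.01845910
     = 0.02663518

Step 2: Apply Bayes' theorem
P(A|D) = P(D|A)P(A) / P(D)
       = 0.00817608 / 0.02663518
       = 0.3070


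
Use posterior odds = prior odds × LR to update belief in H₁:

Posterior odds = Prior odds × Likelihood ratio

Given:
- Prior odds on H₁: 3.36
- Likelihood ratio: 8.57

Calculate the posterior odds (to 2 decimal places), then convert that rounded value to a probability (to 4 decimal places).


Step 1: Calculate posterior odds
Posterior odds = Prior odds × LR
               = 3.36 × 8.57
               = 28.80

Step 2: Convert to probability
P(H₁|E) = Posterior odds / (1 + Posterior odds)
       = 28.80 / (1 + 28.80)
       = 28.80 / 29.80
       = 0.9664

The evidence increased P(H₁) from 0.7706 to 0.9664.


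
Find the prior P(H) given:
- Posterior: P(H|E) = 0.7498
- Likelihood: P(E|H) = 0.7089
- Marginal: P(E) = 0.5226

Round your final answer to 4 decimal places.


From Bayes' theorem: P(H|E) = P(E|H) × P(H) / P(E)

Rearranging for P(H):
P(H) = P(H|E) × P(E) / P(E|H)
     = 0.7498 × 0.5226 / 0.7089
     = 0.39184548 / 0.7089
     = 0.5528


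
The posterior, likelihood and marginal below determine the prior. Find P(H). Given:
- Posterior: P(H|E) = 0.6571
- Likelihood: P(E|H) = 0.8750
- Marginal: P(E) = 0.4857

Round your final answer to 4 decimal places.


From Bayes' theorem: P(H|E) = P(E|H) × P(H) / P(E)

Rearranging for P(H):
P(H) = P(H|E) × P(E) / P(E|H)
     = 0.6571 × 0.4857 / 0.8750
     = 0.31915347 / 0.8750
     = 0.3647


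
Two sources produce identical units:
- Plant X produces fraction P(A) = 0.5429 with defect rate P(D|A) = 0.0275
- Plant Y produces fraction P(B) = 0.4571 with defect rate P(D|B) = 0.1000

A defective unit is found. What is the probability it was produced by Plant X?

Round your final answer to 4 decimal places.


Let A = from Plant X, D = defective

Given:
- P(A) = 0.5429, P(B) = 0.4571
- P(D|A) = 0.0275, P(D|B) = 0.1000

Step 1: Find P(D)
P(D) = P(D|A)P(A) + P(D|B)P(B)
     = 0.0275 × 0.5429 + 0.1000 × 0.4571
     = 0.01492975 + 0.04571000
     = 0.06063975

Step 2: Apply Bayes' theorem
P(A|D) = P(D|A)P(A) / P(D)
       = 0.01492975 / 0.06063975
       = 0.2462


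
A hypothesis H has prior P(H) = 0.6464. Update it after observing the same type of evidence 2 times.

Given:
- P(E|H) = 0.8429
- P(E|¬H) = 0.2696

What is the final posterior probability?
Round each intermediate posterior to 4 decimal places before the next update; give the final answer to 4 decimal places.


Sequential Bayesian updating:

Initial prior: P(H) = 0.6464

Update 1:
  P(E) = 0.8429 × 0.6464 + 0.2696 × 0.3536 = 0.54485056 + 0.09533056 = 0.64018112
  P(H|E) = 0.54485056 / 0.64018112 = 0.8511

Update 2:
  P(E) = 0.8429 × 0.8511 + 0.2696 × 0.1489 = 0.71739219 + 0.04014344 = 0.75753563
  P(H|E) = 0.71739219 / 0.75753563 = 0.9470

Final posterior: 0.9470


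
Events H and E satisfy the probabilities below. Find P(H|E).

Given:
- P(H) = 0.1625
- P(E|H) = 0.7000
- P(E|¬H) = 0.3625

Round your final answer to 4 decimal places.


Bayes' theorem: P(H|E) = P(E|H) × P(H) / P(E)

Step 1: Calculate P(E) using law of total probability
P(E) = P(E|H)P(H) + P(E|¬H)P(¬H)
     = 0.7000 × 0.1625 + 0.3625 × 0.8375
     = 0.11375000 + 0.30359375
     = 0.41734375

Step 2: Apply Bayes' theorem
P(H|E) = P(E|H) × P(H) / P(E)
       = 0.11375000 / 0.41734375
       = 0.2726


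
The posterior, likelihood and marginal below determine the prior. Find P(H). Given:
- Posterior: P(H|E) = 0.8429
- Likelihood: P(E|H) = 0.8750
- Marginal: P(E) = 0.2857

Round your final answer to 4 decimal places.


From Bayes' theorem: P(H|E) = P(E|H) × P(H) / P(E)

Rearranging for P(H):
P(H) = P(H|E) × P(E) / P(E|H)
     = 0.8429 × 0.2857 / 0.8750
     = 0.24081653 / 0.8750
     = 0.2752


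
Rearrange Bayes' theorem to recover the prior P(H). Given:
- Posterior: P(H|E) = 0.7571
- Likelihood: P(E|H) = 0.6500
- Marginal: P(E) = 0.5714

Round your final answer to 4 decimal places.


From Bayes' theorem: P(H|E) = P(E|H) × P(H) / P(E)

Rearranging for P(H):
P(H) = P(H|E) × P(E) / P(E|H)
     = 0.7571 × 0.5714 / 0.6500
     = 0.43260694 / 0.6500
     = 0.6655


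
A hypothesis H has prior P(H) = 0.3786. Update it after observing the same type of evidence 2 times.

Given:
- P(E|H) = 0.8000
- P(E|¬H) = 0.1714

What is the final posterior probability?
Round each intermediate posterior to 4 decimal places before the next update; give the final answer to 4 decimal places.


Sequential Bayesian updating:

Initial prior: P(H) = 0.3786

Update 1:
  P(E) = 0.8000 × 0.3786 + 0.1714 × 0.6214 = 0.30288000 + 0.10650796 = 0.40938796
  P(H|E) = 0.30288000 / 0.40938796 = 0.7398

Update 2:
  P(E) = 0.8000 × 0.7398 + 0.1714 × 0.2602 = 0.59184000 + 0.04459828 = 0.63643828
  P(H|E) = 0.59184000 / 0.63643828 = 0.9299

Final posterior: 0.9299


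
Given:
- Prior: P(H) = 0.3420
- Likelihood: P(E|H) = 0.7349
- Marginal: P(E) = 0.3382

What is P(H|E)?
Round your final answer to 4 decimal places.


Using Bayes' theorem:

P(H|E) = P(E|H) × P(H) / P(E)
       = 0.7349 × 0.3420 / 0.3382
       = 0.25133580 / 0.3382
       = 0.7432

The evidence strengthens our belief in H.
Prior: 0.3420 → Posterior: 0.7432


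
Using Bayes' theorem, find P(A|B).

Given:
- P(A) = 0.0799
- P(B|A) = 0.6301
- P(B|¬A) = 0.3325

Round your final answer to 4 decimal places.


Bayes' theorem: P(A|B) = P(B|A) × P(A) / P(B)

Step 1: Calculate P(B) using law of total probability
P(B) = P(B|A)P(A) + P(B|¬A)P(¬A)
     = 0.6301 × 0.0799 + 0.3325 × 0.9201
     = 0.05034499 + 0.30593325
     = 0.35627824

Step 2: Apply Bayes' theorem
P(A|B) = P(B|A) × P(A) / P(B)
       = 0.05034499 / 0.35627824
       = 0.1413


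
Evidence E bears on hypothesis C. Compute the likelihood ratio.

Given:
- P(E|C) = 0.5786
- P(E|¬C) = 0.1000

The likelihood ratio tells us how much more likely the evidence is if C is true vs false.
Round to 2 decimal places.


Likelihood Ratio (LR) = P(E|C) / P(E|¬C)

LR = 0.5786 / 0.1000
   = 5.79

The evidence is 5.79 times more likely if C is true than if C is false.
Since LR > 1, the evidence supports C over ¬C.


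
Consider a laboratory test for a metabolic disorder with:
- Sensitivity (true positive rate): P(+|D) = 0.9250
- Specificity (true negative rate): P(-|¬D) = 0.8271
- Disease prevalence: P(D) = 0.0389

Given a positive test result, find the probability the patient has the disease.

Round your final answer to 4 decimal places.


Let D = has disease, + = positive test

Given:
- P(D) = 0.0389 (prevalence)
- P(+|D) = 0.9250 (sensitivity)
- P(-|¬D) = 0.8271 (specificity)
- P(+|¬D) = 0.1729 (false positive rate = 1 - specificity)

Step 1: Find P(+)
P(+) = P(+|D)P(D) + P(+|¬D)P(¬D)
     = 0.9250 × 0.0389 + 0.1729 × 0.9611
     = 0.03598250 + 0.16617419
     = 0.20215669

Step 2: Apply Bayes' theorem for P(D|+)
P(D|+) = P(+|D)P(D) / P(+)
       = 0.03598250 / 0.20215669
       = 0.1780


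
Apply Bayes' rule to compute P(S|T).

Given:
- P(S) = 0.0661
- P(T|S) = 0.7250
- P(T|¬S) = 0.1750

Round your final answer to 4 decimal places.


Bayes' theorem: P(S|T) = P(T|S) × P(S) / P(T)

Step 1: Calculate P(T) using law of total probability
P(T) = P(T|S)P(S) + P(T|¬S)P(¬S)
     = 0.7250 × 0.0661 + 0.1750 × 0.9339
     = 0.04792250 + 0.16343250
     = 0.21135500

Step 2: Apply Bayes' theorem
P(S|T) = P(T|S) × P(S) / P(T)
       = 0.04792250 / 0.21135500
       = 0.2267


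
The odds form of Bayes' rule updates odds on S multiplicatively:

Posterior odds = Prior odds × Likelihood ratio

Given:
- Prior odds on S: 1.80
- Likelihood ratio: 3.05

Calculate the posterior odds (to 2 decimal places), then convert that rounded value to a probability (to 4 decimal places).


Step 1: Calculate posterior odds
Posterior odds = Prior odds × LR
               = 1.80 × 3.05
               = 5.49

Step 2: Convert to probability
P(S|E) = Posterior odds / (1 + Posterior odds)
       = 5.49 / (1 + 5.49)
       = 5.49 / 6.49
       = 0.8459

The evidence increased P(S) from 0.6429 to 0.8459.


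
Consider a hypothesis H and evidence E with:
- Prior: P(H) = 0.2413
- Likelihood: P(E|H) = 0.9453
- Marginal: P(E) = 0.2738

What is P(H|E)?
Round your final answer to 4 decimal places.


Using Bayes' theorem:

P(H|E) = P(E|H) × P(H) / P(E)
       = 0.9453 × 0.2413 / 0.2738
       = 0.22810089 / 0.2738
       = 0.8331

The evidence strengthens our belief in H.
Prior: 0.2413 → Posterior: 0.8331


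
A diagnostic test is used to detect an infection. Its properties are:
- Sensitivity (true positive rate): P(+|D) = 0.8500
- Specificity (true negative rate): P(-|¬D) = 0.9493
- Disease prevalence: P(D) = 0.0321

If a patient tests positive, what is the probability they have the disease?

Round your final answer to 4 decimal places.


Let D = has disease, + = positive test

Given:
- P(D) = 0.0321 (prevalence)
- P(+|D) = 0.8500 (sensitivity)
- P(-|¬D) = 0.9493 (specificity)
- P(+|¬D) = 0.0507 (false positive rate = 1 - specificity)

Step 1: Find P(+)
P(+) = P(+|D)P(D) + P(+|¬D)P(¬D)
     = 0.8500 × 0.0321 + 0.0507 × 0.9679
     = 0.02728500 + 0.04907253
     = 0.07635753

Step 2: Apply Bayes' theorem for P(D|+)
P(D|+) = P(+|D)P(D) / P(+)
       = 0.02728500 / 0.07635753
       = 0.3573


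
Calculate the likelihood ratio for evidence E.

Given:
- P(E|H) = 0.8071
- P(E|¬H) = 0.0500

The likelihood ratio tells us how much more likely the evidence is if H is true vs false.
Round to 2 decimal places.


Likelihood Ratio (LR) = P(E|H) / P(E|¬H)

LR = 0.8071 / 0.0500
   = 16.14

The evidence is 16.14 times more likely if H is true than if H is false.
Since LR > 1, the evidence supports H over ¬H.


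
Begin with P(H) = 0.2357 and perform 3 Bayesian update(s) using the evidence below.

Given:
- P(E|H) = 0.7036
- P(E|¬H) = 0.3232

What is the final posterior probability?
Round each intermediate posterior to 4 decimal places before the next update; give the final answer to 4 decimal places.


Sequential Bayesian updating:

Initial prior: P(H) = 0.2357

Update 1:
  P(E) = 0.7036 × 0.2357 + 0.3232 × 0.7643 = 0.16583852 + 0.24702176 = 0.41286028
  P(H|E) = 0.16583852 / 0.41286028 = 0.4017

Update 2:
  P(E) = 0.7036 × 0.4017 + 0.3232 × 0.5983 = 0.28263612 + 0.19337056 = 0.47600668
  P(H|E) = 0.28263612 / 0.47600668 = 0.5938

Update 3:
  P(E) = 0.7036 × 0.5938 + 0.3232 × 0.4062 = 0.41779768 + 0.13128384 = 0.54908152
  P(H|E) = 0.41779768 / 0.54908152 = 0.7609

Final posterior: 0.7609


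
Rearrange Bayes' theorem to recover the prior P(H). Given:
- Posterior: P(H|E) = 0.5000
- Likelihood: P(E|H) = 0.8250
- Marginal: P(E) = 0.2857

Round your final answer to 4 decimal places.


From Bayes' theorem: P(H|E) = P(E|H) × P(H) / P(E)

Rearranging for P(H):
P(H) = P(H|E) × P(E) / P(E|H)
     = 0.5000 × 0.2857 / 0.8250
     = 0.14285000 / 0.8250
     = 0.1732


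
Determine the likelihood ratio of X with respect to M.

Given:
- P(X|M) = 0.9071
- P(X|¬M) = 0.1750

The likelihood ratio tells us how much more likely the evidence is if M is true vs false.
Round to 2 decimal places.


Likelihood Ratio (LR) = P(X|M) / P(X|¬M)

LR = 0.9071 / 0.1750
   = 5.18

The evidence is 5.18 times more likely if M is true than if M is false.
LR > 1, so observing X raises the odds in favor of M.
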